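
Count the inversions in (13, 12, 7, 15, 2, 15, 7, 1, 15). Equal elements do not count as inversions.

Count, for each position, how many later elements it exceeds:
13 → 12, 7, 2, 7, 1 → 5
12 → 7, 2, 7, 1 → 4
7 → 2, 1 → 2
15 → 2, 7, 1 → 3
2 → 1 → 1
15 → 7, 1 → 2
7 → 1 → 1
1 → none → 0
15 → none → 0
Sum: 5 + 4 + 2 + 3 + 1 + 2 + 1 + 0 + 0 = 18

Out-of-order pairs: 18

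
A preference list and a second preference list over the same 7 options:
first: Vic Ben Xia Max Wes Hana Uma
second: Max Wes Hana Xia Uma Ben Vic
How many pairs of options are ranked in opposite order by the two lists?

Assign each item its position (1..7) in the first ordering, then rewrite the second ordering as that position sequence:
positions: Vic→1, Ben→2, Xia→3, Max→4, Wes→5, Hana→6, Uma→7
second ordering as positions: [4, 5, 6, 3, 7, 2, 1]
Discordant pairs = inversions in this position sequence.
4: 3, 2, 1 → 3
5: 3, 2, 1 → 3
6: 3, 2, 1 → 3
3: 2, 1 → 2
7: 2, 1 → 2
2: 1 → 1
1: 0
Total: 3 + 3 + 3 + 2 + 2 + 1 + 0 = 14

Pairs: 14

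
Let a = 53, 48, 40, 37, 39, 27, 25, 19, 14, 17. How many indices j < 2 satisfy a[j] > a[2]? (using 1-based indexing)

The element at index 2 is 48.
Elements before it: 53
Those larger than 48: 53

1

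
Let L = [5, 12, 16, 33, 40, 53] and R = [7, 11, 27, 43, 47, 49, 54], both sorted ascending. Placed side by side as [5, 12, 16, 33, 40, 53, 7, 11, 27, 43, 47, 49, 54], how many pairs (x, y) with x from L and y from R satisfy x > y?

For each element r of the right run, count left-run elements greater than r:
r = 7: 12, 16, 33, 40, 53 → 5
r = 11: 12, 16, 33, 40, 53 → 5
r = 27: 33, 40, 53 → 3
r = 43: 53 → 1
r = 47: 53 → 1
r = 49: 53 → 1
r = 54: none → 0
Cross-inversions: 5 + 5 + 3 + 1 + 1 + 1 + 0 = 16

16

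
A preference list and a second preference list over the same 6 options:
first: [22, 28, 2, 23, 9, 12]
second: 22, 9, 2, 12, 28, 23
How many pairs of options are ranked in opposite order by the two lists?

Assign each item its position (1..6) in the first ordering, then rewrite the second ordering as that position sequence:
positions: 22→1, 28→2, 2→3, 23→4, 9→5, 12→6
second ordering as positions: [1, 5, 3, 6, 2, 4]
Discordant pairs = inversions in this position sequence.
1: 0
5: 3, 2, 4 → 3
3: 2 → 1
6: 2, 4 → 2
2: 0
4: 0
Total: 0 + 3 + 1 + 2 + 0 + 0 = 6

There are 6 pairs.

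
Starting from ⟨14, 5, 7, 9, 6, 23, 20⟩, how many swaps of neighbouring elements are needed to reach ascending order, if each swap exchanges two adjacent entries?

Minimum adjacent swaps = number of inversions (each swap of adjacent out-of-order elements removes one inversion and no swap can remove more).
Count inversions — for each element, later elements that are smaller:
14: 5, 7, 9, 6 → 4
5: none → 0
7: 6 → 1
9: 6 → 1
6: none → 0
23: 20 → 1
20: none → 0
Total inversions: 4 + 0 + 1 + 1 + 0 + 1 + 0 = 7

Swaps: 7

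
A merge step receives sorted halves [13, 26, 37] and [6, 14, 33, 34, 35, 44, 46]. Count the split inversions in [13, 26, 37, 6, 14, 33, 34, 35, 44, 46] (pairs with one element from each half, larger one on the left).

Count, for every r in R, how many entries of L exceed r:
r = 6: 13, 26, 37 → 3
r = 14: 26, 37 → 2
r = 33: 37 → 1
r = 34: 37 → 1
r = 35: 37 → 1
r = 44: none → 0
r = 46: none → 0
Cross-inversions: 3 + 2 + 1 + 1 + 1 + 0 + 0 = 8

8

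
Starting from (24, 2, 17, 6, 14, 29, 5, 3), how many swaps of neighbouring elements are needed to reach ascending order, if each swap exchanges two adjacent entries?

Each adjacent swap fixes exactly one inversion, so the minimum swap count equals the number of inversions.
Count inversions — for each element, later elements that are smaller:
24: 2, 17, 6, 14, 5, 3 → 6
2: none → 0
17: 6, 14, 5, 3 → 4
6: 5, 3 → 2
14: 5, 3 → 2
29: 5, 3 → 2
5: 3 → 1
3: none → 0
Total inversions: 6 + 0 + 4 + 2 + 2 + 2 + 1 + 0 = 17

17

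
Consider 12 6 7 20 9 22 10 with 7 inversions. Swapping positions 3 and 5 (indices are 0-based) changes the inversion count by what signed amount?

Positions 3 and 5 hold 20 and 22; after swapping, the array is [12, 6, 7, 22, 9, 20, 10].
For each element, count later entries that are smaller:
12 → 6, 7, 9, 10 → 4
6 → none → 0
7 → none → 0
22 → 9, 20, 10 → 3
9 → none → 0
20 → 10 → 1
10 → none → 0
Sum: 4 + 0 + 0 + 3 + 0 + 1 + 0 = 8
Change: 8 − 7 = +1

+1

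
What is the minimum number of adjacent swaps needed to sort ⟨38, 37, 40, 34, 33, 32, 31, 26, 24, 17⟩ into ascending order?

The minimum number of adjacent swaps to sort an array equals its inversion count, since every such swap removes exactly one inversion.
Count inversions — for each element, later elements that are smaller:
38: 37, 34, 33, 32, 31, 26, 24, 17 → 8
37: 34, 33, 32, 31, 26, 24, 17 → 7
40: 34, 33, 32, 31, 26, 24, 17 → 7
34: 33, 32, 31, 26, 24, 17 → 6
33: 32, 31, 26, 24, 17 → 5
32: 31, 26, 24, 17 → 4
31: 26, 24, 17 → 3
26: 24, 17 → 2
24: 17 → 1
17: none → 0
Total inversions: 8 + 7 + 7 + 6 + 5 + 4 + 3 + 2 + 1 + 0 = 43

43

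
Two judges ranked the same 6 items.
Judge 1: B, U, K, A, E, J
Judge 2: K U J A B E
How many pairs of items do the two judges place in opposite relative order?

7 discordant pairs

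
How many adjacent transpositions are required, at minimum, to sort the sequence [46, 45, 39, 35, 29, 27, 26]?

The minimum number of adjacent swaps to sort an array equals its inversion count, since every such swap removes exactly one inversion.
Count inversions — for each element, later elements that are smaller:
46: 45, 39, 35, 29, 27, 26 → 6
45: 39, 35, 29, 27, 26 → 5
39: 35, 29, 27, 26 → 4
35: 29, 27, 26 → 3
29: 27, 26 → 2
27: 26 → 1
26: none → 0
Total inversions: 6 + 5 + 4 + 3 + 2 + 1 + 0 = 21

21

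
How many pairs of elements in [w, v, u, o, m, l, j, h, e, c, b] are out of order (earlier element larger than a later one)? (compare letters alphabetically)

55 inversions

Sweep left to right; for each value list the smaller values that follow it:
w: 10
v: 9
u: 8
o: 7
m: 6
l: 5
j: 4
h: 3
e: 2
c: 1
b: 0
Sum: 10 + 9 + 8 + 7 + 6 + 5 + 4 + 3 + 2 + 1 + 0 = 55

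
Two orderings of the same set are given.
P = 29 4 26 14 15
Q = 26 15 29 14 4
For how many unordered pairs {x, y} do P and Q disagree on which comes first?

Assign each item its position (1..5) in the first ordering, then rewrite the second ordering as that position sequence:
positions: 29→1, 4→2, 26→3, 14→4, 15→5
second ordering as positions: [3, 5, 1, 4, 2]
Discordant pairs = inversions in this position sequence.
3: 1, 2 → 2
5: 1, 4, 2 → 3
1: 0
4: 2 → 1
2: 0
Total: 2 + 3 + 0 + 1 + 0 = 6

6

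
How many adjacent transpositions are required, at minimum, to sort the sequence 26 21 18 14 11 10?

15

The minimum number of adjacent swaps to sort an array equals its inversion count, since every such swap removes exactly one inversion.
Count inversions — for each element, later elements that are smaller:
26: 21, 18, 14, 11, 10 → 5
21: 18, 14, 11, 10 → 4
18: 14, 11, 10 → 3
14: 11, 10 → 2
11: 10 → 1
10: none → 0
Total inversions: 5 + 4 + 3 + 2 + 1 + 0 = 15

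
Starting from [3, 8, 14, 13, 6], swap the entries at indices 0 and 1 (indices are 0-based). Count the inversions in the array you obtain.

Positions 0 and 1 hold 3 and 8; after swapping, the array is [8, 3, 14, 13, 6].
Element-by-element contributions:
8 → 3, 6 → 2
3 → none → 0
14 → 13, 6 → 2
13 → 6 → 1
6 → none → 0
Sum: 2 + 0 + 2 + 1 + 0 = 5

5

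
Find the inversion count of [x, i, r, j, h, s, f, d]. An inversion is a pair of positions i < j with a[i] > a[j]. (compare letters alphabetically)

Sweep left to right; for each value list the smaller values that follow it:
x: 7
i: 3
r: 4
j: 3
h: 2
s: 2
f: 1
d: 0
Sum: 7 + 3 + 4 + 3 + 2 + 2 + 1 + 0 = 22

22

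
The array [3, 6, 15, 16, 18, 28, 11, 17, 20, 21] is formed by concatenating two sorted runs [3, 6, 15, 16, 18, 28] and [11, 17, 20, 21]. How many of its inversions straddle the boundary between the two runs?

8

Count, for every r in R, how many entries of L exceed r:
r = 11: 15, 16, 18, 28 → 4
r = 17: 18, 28 → 2
r = 20: 28 → 1
r = 21: 28 → 1
Cross-inversions: 4 + 2 + 1 + 1 = 8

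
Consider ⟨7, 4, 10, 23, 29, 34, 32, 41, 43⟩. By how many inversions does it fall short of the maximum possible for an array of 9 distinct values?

34

Maximum inversions for 9 distinct elements is C(9, 2) = 9·8/2 = 36.
Current inversions — for each element, count later smaller elements:
7: 1
4: 0
10: 0
23: 0
29: 0
34: 1
32: 0
41: 0
43: 0
Current total: 1 + 0 + 0 + 0 + 0 + 1 + 0 + 0 + 0 = 2
Shortfall: 36 − 2 = 34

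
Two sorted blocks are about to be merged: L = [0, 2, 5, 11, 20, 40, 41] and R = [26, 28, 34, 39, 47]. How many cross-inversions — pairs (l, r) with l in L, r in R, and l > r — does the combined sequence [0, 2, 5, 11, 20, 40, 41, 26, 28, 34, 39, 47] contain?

Count, for every r in R, how many entries of L exceed r:
r = 26: 40, 41 → 2
r = 28: 40, 41 → 2
r = 34: 40, 41 → 2
r = 39: 40, 41 → 2
r = 47: none → 0
Cross-inversions: 2 + 2 + 2 + 2 + 0 = 8

Split inversions: 8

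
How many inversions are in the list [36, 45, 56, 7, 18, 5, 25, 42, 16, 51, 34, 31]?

Element-by-element contributions:
36: 7
45: 8
56: 9
7: 1
18: 2
5: 0
25: 1
42: 3
16: 0
51: 2
34: 1
31: 0
Sum: 7 + 8 + 9 + 1 + 2 + 0 + 1 + 3 + 0 + 2 + 1 + 0 = 34

34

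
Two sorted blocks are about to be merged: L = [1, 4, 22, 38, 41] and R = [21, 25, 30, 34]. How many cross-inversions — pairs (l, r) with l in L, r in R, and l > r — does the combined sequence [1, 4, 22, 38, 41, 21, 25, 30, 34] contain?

Count, for every r in R, how many entries of L exceed r:
r = 21: 22, 38, 41 → 3
r = 25: 38, 41 → 2
r = 30: 38, 41 → 2
r = 34: 38, 41 → 2
Cross-inversions: 3 + 2 + 2 + 2 = 9

9 cross-inversions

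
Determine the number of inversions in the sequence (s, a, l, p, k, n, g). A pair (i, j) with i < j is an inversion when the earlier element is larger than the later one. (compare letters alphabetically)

13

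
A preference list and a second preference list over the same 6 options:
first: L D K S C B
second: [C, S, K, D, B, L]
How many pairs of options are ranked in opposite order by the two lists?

11 pairs

Assign each item its position (1..6) in the first ordering, then rewrite the second ordering as that position sequence:
positions: L→1, D→2, K→3, S→4, C→5, B→6
second ordering as positions: [5, 4, 3, 2, 6, 1]
Discordant pairs = inversions in this position sequence.
5: 4, 3, 2, 1 → 4
4: 3, 2, 1 → 3
3: 2, 1 → 2
2: 1 → 1
6: 1 → 1
1: 0
Total: 4 + 3 + 2 + 1 + 1 + 0 = 11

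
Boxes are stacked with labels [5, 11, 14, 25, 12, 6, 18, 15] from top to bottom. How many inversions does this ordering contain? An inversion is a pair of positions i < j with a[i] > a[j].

Element-by-element contributions:
5 → none → 0
11 → 6 → 1
14 → 12, 6 → 2
25 → 12, 6, 18, 15 → 4
12 → 6 → 1
6 → none → 0
18 → 15 → 1
15 → none → 0
Sum: 0 + 1 + 2 + 4 + 1 + 0 + 1 + 0 = 9

9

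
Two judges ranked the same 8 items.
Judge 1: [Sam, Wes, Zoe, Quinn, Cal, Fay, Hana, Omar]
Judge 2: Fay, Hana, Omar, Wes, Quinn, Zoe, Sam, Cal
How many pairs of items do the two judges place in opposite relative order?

19

Assign each item its position (1..8) in the first ordering, then rewrite the second ordering as that position sequence:
positions: Sam→1, Wes→2, Zoe→3, Quinn→4, Cal→5, Fay→6, Hana→7, Omar→8
second ordering as positions: [6, 7, 8, 2, 4, 3, 1, 5]
Discordant pairs = inversions in this position sequence.
6: 2, 4, 3, 1, 5 → 5
7: 2, 4, 3, 1, 5 → 5
8: 2, 4, 3, 1, 5 → 5
2: 1 → 1
4: 3, 1 → 2
3: 1 → 1
1: 0
5: 0
Total: 5 + 5 + 5 + 1 + 2 + 1 + 0 + 0 = 19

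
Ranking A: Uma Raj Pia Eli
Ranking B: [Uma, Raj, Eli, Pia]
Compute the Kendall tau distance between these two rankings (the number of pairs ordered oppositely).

Assign each item its position (1..4) in the first ordering, then rewrite the second ordering as that position sequence:
positions: Uma→1, Raj→2, Pia→3, Eli→4
second ordering as positions: [1, 2, 4, 3]
Discordant pairs = inversions in this position sequence.
1: 0
2: 0
4: 3 → 1
3: 0
Total: 0 + 0 + 1 + 0 = 1

1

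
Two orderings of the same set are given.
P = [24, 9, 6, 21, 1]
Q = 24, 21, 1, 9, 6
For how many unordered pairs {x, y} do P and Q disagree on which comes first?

Disagreeing pairs: 4

Assign each item its position (1..5) in the first ordering, then rewrite the second ordering as that position sequence:
positions: 24→1, 9→2, 6→3, 21→4, 1→5
second ordering as positions: [1, 4, 5, 2, 3]
Discordant pairs = inversions in this position sequence.
1: 0
4: 2, 3 → 2
5: 2, 3 → 2
2: 0
3: 0
Total: 0 + 2 + 2 + 0 + 0 = 4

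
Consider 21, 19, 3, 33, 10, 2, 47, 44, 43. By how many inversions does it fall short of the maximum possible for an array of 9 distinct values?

Maximum inversions for 9 distinct elements is C(9, 2) = 9·8/2 = 36.
Current inversions — for each element, count later smaller elements:
21: 4
19: 3
3: 1
33: 2
10: 1
2: 0
47: 2
44: 1
43: 0
Current total: 4 + 3 + 1 + 2 + 1 + 0 + 2 + 1 + 0 = 14
Shortfall: 36 − 14 = 22

22 inversions short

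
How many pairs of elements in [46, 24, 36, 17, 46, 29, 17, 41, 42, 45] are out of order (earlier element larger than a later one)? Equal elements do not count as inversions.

There are 19 out-of-order pairs.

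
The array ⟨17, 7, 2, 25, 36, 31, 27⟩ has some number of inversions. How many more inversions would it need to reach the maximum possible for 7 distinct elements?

15 inversions short

Maximum inversions for 7 distinct elements is C(7, 2) = 7·6/2 = 21.
Current inversions — for each element, count later smaller elements:
17: 2
7: 1
2: 0
25: 0
36: 2
31: 1
27: 0
Current total: 2 + 1 + 0 + 0 + 2 + 1 + 0 = 6
Shortfall: 21 − 6 = 15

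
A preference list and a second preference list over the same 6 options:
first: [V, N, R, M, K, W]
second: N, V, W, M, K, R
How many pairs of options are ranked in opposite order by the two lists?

Assign each item its position (1..6) in the first ordering, then rewrite the second ordering as that position sequence:
positions: V→1, N→2, R→3, M→4, K→5, W→6
second ordering as positions: [2, 1, 6, 4, 5, 3]
Discordant pairs = inversions in this position sequence.
2: 1 → 1
1: 0
6: 4, 5, 3 → 3
4: 3 → 1
5: 3 → 1
3: 0
Total: 1 + 0 + 3 + 1 + 1 + 0 = 6

6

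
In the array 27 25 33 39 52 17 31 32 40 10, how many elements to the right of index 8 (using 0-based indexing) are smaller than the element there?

1 such element

The element at index 8 is 40.
Elements after it: 10
Those smaller than 40: 10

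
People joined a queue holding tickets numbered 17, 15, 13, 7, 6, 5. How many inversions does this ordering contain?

15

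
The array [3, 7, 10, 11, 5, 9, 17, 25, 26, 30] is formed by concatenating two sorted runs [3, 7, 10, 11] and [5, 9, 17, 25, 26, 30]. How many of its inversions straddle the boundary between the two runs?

5

Count, for every r in R, how many entries of L exceed r:
r = 5: 7, 10, 11 → 3
r = 9: 10, 11 → 2
r = 17: none → 0
r = 25: none → 0
r = 26: none → 0
r = 30: none → 0
Cross-inversions: 3 + 2 + 0 + 0 + 0 + 0 = 5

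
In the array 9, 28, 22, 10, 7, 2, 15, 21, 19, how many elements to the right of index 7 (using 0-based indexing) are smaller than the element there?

1 such element

The element at index 7 is 21.
Elements after it: 19
Those smaller than 21: 19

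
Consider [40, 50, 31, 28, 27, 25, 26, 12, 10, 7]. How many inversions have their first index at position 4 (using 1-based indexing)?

6

The element at index 4 is 28.
Elements after it: 27, 25, 26, 12, 10, 7
Those smaller than 28: 27, 25, 26, 12, 10, 7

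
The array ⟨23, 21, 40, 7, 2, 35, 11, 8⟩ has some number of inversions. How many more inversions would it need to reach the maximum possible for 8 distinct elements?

10

Maximum inversions for 8 distinct elements is C(8, 2) = 8·7/2 = 28.
Current inversions — for each element, count later smaller elements:
23: 5
21: 4
40: 5
7: 1
2: 0
35: 2
11: 1
8: 0
Current total: 5 + 4 + 5 + 1 + 0 + 2 + 1 + 0 = 18
Shortfall: 28 − 18 = 10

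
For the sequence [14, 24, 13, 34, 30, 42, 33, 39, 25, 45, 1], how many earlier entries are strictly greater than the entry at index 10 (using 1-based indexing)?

0 such elements

The element at index 10 is 45.
Elements before it: 14, 24, 13, 34, 30, 42, 33, 39, 25
None of them are larger than 45.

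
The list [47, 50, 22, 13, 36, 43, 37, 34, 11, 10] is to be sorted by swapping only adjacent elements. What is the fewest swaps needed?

34 swaps

Minimum adjacent swaps = number of inversions (each swap of adjacent out-of-order elements removes one inversion and no swap can remove more).
Count inversions — for each element, later elements that are smaller:
47: 22, 13, 36, 43, 37, 34, 11, 10 → 8
50: 22, 13, 36, 43, 37, 34, 11, 10 → 8
22: 13, 11, 10 → 3
13: 11, 10 → 2
36: 34, 11, 10 → 3
43: 37, 34, 11, 10 → 4
37: 34, 11, 10 → 3
34: 11, 10 → 2
11: 10 → 1
10: none → 0
Total inversions: 8 + 8 + 3 + 2 + 3 + 4 + 3 + 2 + 1 + 0 = 34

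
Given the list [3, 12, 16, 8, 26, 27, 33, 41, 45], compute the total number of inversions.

2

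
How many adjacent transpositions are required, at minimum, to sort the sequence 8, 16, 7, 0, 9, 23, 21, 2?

13

Each adjacent swap fixes exactly one inversion, so the minimum swap count equals the number of inversions.
Count inversions — for each element, later elements that are smaller:
8: 7, 0, 2 → 3
16: 7, 0, 9, 2 → 4
7: 0, 2 → 2
0: none → 0
9: 2 → 1
23: 21, 2 → 2
21: 2 → 1
2: none → 0
Total inversions: 3 + 4 + 2 + 0 + 1 + 2 + 1 + 0 = 13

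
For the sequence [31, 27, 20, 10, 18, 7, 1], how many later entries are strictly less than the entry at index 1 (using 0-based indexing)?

5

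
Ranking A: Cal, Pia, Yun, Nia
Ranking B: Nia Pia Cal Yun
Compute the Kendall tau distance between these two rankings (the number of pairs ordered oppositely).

Assign each item its position (1..4) in the first ordering, then rewrite the second ordering as that position sequence:
positions: Cal→1, Pia→2, Yun→3, Nia→4
second ordering as positions: [4, 2, 1, 3]
Discordant pairs = inversions in this position sequence.
4: 2, 1, 3 → 3
2: 1 → 1
1: 0
3: 0
Total: 3 + 1 + 0 + 0 = 4

4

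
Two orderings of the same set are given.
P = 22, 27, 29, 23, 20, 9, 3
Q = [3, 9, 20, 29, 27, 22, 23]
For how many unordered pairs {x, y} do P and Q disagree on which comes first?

There are 18 disagreeing pairs.

Assign each item its position (1..7) in the first ordering, then rewrite the second ordering as that position sequence:
positions: 22→1, 27→2, 29→3, 23→4, 20→5, 9→6, 3→7
second ordering as positions: [7, 6, 5, 3, 2, 1, 4]
Discordant pairs = inversions in this position sequence.
7: 6, 5, 3, 2, 1, 4 → 6
6: 5, 3, 2, 1, 4 → 5
5: 3, 2, 1, 4 → 4
3: 2, 1 → 2
2: 1 → 1
1: 0
4: 0
Total: 6 + 5 + 4 + 2 + 1 + 0 + 0 = 18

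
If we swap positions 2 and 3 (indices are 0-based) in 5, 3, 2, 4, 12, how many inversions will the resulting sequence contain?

Positions 2 and 3 hold 2 and 4; after swapping, the array is [5, 3, 4, 2, 12].
Element-by-element contributions:
5 → 3, 4, 2 → 3
3 → 2 → 1
4 → 2 → 1
2 → none → 0
12 → none → 0
Sum: 3 + 1 + 1 + 0 + 0 = 5

5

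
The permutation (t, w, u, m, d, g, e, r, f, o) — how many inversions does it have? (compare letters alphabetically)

Element-by-element contributions:
t: 7
w: 8
u: 7
m: 4
d: 0
g: 2
e: 0
r: 2
f: 0
o: 0
Sum: 7 + 8 + 7 + 4 + 0 + 2 + 0 + 2 + 0 + 0 = 30

30 out-of-order pairs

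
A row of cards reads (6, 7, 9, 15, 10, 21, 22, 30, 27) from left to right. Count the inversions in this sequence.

2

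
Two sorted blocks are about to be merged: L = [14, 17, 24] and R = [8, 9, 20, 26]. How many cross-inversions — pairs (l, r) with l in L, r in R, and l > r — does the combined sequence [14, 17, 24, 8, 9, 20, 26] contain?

For each element r of the right run, count left-run elements greater than r:
r = 8: 14, 17, 24 → 3
r = 9: 14, 17, 24 → 3
r = 20: 24 → 1
r = 26: none → 0
Cross-inversions: 3 + 3 + 1 + 0 = 7

7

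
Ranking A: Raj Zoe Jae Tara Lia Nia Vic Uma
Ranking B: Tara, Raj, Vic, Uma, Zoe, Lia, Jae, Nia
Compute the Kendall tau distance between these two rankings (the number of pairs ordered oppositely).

There are 12 discordant pairs.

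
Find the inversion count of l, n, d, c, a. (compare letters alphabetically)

9

Inversion pairs (indices are 0-based):
(0,2): l > d
(0,3): l > c
(0,4): l > a
(1,2): n > d
(1,3): n > c
(1,4): n > a
(2,3): d > c
(2,4): d > a
(3,4): c > a
That's 9 pairs.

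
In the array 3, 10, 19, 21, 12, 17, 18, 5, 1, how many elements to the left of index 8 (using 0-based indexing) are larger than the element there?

8 such elements

The element at index 8 is 1.
Elements before it: 3, 10, 19, 21, 12, 17, 18, 5
Those larger than 1: 3, 10, 19, 21, 12, 17, 18, 5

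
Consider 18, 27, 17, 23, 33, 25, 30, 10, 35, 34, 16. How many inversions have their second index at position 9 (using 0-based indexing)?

The element at index 9 is 34.
Elements before it: 18, 27, 17, 23, 33, 25, 30, 10, 35
Those larger than 34: 35

1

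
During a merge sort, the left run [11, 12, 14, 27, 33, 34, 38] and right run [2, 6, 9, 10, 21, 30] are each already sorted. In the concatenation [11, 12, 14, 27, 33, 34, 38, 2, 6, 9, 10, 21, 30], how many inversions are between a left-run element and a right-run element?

For each element r of the right run, count left-run elements greater than r:
r = 2: 11, 12, 14, 27, 33, 34, 38 → 7
r = 6: 11, 12, 14, 27, 33, 34, 38 → 7
r = 9: 11, 12, 14, 27, 33, 34, 38 → 7
r = 10: 11, 12, 14, 27, 33, 34, 38 → 7
r = 21: 27, 33, 34, 38 → 4
r = 30: 33, 34, 38 → 3
Cross-inversions: 7 + 7 + 7 + 7 + 4 + 3 = 35

35 cross-inversions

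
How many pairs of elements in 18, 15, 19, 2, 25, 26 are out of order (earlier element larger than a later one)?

4 inversions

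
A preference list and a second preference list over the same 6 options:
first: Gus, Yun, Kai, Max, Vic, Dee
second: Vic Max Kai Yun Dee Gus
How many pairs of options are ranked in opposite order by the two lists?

11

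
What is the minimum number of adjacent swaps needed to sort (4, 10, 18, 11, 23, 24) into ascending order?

Each adjacent swap fixes exactly one inversion, so the minimum swap count equals the number of inversions.
Count inversions — for each element, later elements that are smaller:
4: none → 0
10: none → 0
18: 11 → 1
11: none → 0
23: none → 0
24: none → 0
Total inversions: 0 + 0 + 1 + 0 + 0 + 0 = 1

1 adjacent swap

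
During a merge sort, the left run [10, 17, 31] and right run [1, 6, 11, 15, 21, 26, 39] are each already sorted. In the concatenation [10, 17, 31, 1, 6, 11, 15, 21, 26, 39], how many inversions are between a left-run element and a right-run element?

12 cross-inversions

Take each right-half value and tally the left-half values above it:
r = 1: 10, 17, 31 → 3
r = 6: 10, 17, 31 → 3
r = 11: 17, 31 → 2
r = 15: 17, 31 → 2
r = 21: 31 → 1
r = 26: 31 → 1
r = 39: none → 0
Cross-inversions: 3 + 3 + 2 + 2 + 1 + 1 + 0 = 12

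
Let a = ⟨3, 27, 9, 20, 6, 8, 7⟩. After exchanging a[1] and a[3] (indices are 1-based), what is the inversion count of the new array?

13

Positions 1 and 3 hold 3 and 9; after swapping, the array is [9, 27, 3, 20, 6, 8, 7].
Sweep left to right; for each value list the smaller values that follow it:
9: 4
27: 5
3: 0
20: 3
6: 0
8: 1
7: 0
Sum: 4 + 5 + 0 + 3 + 0 + 1 + 0 = 13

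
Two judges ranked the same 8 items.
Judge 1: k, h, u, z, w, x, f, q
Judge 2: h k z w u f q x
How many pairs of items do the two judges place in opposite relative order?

There are 5 discordant pairs.

Assign each item its position (1..8) in the first ordering, then rewrite the second ordering as that position sequence:
positions: k→1, h→2, u→3, z→4, w→5, x→6, f→7, q→8
second ordering as positions: [2, 1, 4, 5, 3, 7, 8, 6]
Discordant pairs = inversions in this position sequence.
2: 1 → 1
1: 0
4: 3 → 1
5: 3 → 1
3: 0
7: 6 → 1
8: 6 → 1
6: 0
Total: 1 + 0 + 1 + 1 + 0 + 1 + 1 + 0 = 5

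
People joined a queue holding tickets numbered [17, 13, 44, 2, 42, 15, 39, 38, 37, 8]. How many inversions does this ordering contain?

25

For each element, count later entries that are smaller:
17: 4
13: 2
44: 7
2: 0
42: 5
15: 1
39: 3
38: 2
37: 1
8: 0
Sum: 4 + 2 + 7 + 0 + 5 + 1 + 3 + 2 + 1 + 0 = 25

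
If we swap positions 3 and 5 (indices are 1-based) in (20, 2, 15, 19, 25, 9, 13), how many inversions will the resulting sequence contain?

Positions 3 and 5 hold 15 and 25; after swapping, the array is [20, 2, 25, 19, 15, 9, 13].
Count, for each position, how many later elements it exceeds:
20: 5
2: 0
25: 4
19: 3
15: 2
9: 0
13: 0
Sum: 5 + 0 + 4 + 3 + 2 + 0 + 0 = 14

14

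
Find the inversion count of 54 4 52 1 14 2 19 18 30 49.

Element-by-element contributions:
54 → 4, 52, 1, 14, 2, 19, 18, 30, 49 → 9
4 → 1, 2 → 2
52 → 1, 14, 2, 19, 18, 30, 49 → 7
1 → none → 0
14 → 2 → 1
2 → none → 0
19 → 18 → 1
18 → none → 0
30 → none → 0
49 → none → 0
Sum: 9 + 2 + 7 + 0 + 1 + 0 + 1 + 0 + 0 + 0 = 20

20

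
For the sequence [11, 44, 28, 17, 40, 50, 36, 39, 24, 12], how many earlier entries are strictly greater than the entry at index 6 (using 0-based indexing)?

3 such elements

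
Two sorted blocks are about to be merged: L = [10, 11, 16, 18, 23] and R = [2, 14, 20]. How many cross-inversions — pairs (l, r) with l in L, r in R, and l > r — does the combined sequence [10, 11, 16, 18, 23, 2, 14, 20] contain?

9

Count, for every r in R, how many entries of L exceed r:
r = 2: 10, 11, 16, 18, 23 → 5
r = 14: 16, 18, 23 → 3
r = 20: 23 → 1
Cross-inversions: 5 + 3 + 1 = 9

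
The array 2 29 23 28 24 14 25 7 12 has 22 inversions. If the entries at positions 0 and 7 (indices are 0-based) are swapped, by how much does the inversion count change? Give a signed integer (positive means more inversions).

Positions 0 and 7 hold 2 and 7; after swapping, the array is [7, 29, 23, 28, 24, 14, 25, 2, 12].
Count, for each position, how many later elements it exceeds:
7 → 2 → 1
29 → 23, 28, 24, 14, 25, 2, 12 → 7
23 → 14, 2, 12 → 3
28 → 24, 14, 25, 2, 12 → 5
24 → 14, 2, 12 → 3
14 → 2, 12 → 2
25 → 2, 12 → 2
2 → none → 0
12 → none → 0
Sum: 1 + 7 + 3 + 5 + 3 + 2 + 2 + 0 + 0 = 23
Change: 23 − 22 = +1

+1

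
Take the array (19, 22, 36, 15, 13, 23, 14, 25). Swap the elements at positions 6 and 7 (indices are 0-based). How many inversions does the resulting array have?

15

Positions 6 and 7 hold 14 and 25; after swapping, the array is [19, 22, 36, 15, 13, 23, 25, 14].
For each element, count later entries that are smaller:
19: 3
22: 3
36: 5
15: 2
13: 0
23: 1
25: 1
14: 0
Sum: 3 + 3 + 5 + 2 + 0 + 1 + 1 + 0 = 15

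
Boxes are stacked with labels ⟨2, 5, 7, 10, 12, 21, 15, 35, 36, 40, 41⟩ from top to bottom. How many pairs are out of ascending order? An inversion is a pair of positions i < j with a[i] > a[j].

1

Sweep left to right; for each value list the smaller values that follow it:
2 → none → 0
5 → none → 0
7 → none → 0
10 → none → 0
12 → none → 0
21 → 15 → 1
15 → none → 0
35 → none → 0
36 → none → 0
40 → none → 0
41 → none → 0
Sum: 0 + 0 + 0 + 0 + 0 + 1 + 0 + 0 + 0 + 0 + 0 = 1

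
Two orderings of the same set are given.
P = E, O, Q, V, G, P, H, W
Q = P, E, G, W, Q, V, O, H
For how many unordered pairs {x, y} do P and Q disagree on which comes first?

14

Assign each item its position (1..8) in the first ordering, then rewrite the second ordering as that position sequence:
positions: E→1, O→2, Q→3, V→4, G→5, P→6, H→7, W→8
second ordering as positions: [6, 1, 5, 8, 3, 4, 2, 7]
Discordant pairs = inversions in this position sequence.
6: 1, 5, 3, 4, 2 → 5
1: 0
5: 3, 4, 2 → 3
8: 3, 4, 2, 7 → 4
3: 2 → 1
4: 2 → 1
2: 0
7: 0
Total: 5 + 0 + 3 + 4 + 1 + 1 + 0 + 0 = 14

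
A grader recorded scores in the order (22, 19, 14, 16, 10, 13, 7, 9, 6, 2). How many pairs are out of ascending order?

There are 42 inversions.

Sweep left to right; for each value list the smaller values that follow it:
22 → 19, 14, 16, 10, 13, 7, 9, 6, 2 → 9
19 → 14, 16, 10, 13, 7, 9, 6, 2 → 8
14 → 10, 13, 7, 9, 6, 2 → 6
16 → 10, 13, 7, 9, 6, 2 → 6
10 → 7, 9, 6, 2 → 4
13 → 7, 9, 6, 2 → 4
7 → 6, 2 → 2
9 → 6, 2 → 2
6 → 2 → 1
2 → none → 0
Sum: 9 + 8 + 6 + 6 + 4 + 4 + 2 + 2 + 1 + 0 = 42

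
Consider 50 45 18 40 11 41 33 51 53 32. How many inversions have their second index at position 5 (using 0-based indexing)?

2 such elements

The element at index 5 is 41.
Elements before it: 50, 45, 18, 40, 11
Those larger than 41: 50, 45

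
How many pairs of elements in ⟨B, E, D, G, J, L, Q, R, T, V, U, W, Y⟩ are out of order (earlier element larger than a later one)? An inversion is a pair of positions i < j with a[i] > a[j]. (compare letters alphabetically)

There are 2 inversions.

Element-by-element contributions:
B: 0
E: 1
D: 0
G: 0
J: 0
L: 0
Q: 0
R: 0
T: 0
V: 1
U: 0
W: 0
Y: 0
Sum: 0 + 1 + 0 + 0 + 0 + 0 + 0 + 0 + 0 + 1 + 0 + 0 + 0 = 2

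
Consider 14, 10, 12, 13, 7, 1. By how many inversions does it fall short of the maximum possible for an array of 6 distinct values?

3 inversions short

Maximum inversions for 6 distinct elements is C(6, 2) = 6·5/2 = 15.
Current inversions — for each element, count later smaller elements:
14: 5
10: 2
12: 2
13: 2
7: 1
1: 0
Current total: 5 + 2 + 2 + 2 + 1 + 0 = 12
Shortfall: 15 − 12 = 3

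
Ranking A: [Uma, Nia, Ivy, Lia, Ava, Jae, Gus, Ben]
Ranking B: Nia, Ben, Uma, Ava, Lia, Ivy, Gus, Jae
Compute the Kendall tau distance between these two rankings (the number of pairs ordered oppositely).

11

Assign each item its position (1..8) in the first ordering, then rewrite the second ordering as that position sequence:
positions: Uma→1, Nia→2, Ivy→3, Lia→4, Ava→5, Jae→6, Gus→7, Ben→8
second ordering as positions: [2, 8, 1, 5, 4, 3, 7, 6]
Discordant pairs = inversions in this position sequence.
2: 1 → 1
8: 1, 5, 4, 3, 7, 6 → 6
1: 0
5: 4, 3 → 2
4: 3 → 1
3: 0
7: 6 → 1
6: 0
Total: 1 + 6 + 0 + 2 + 1 + 0 + 1 + 0 = 11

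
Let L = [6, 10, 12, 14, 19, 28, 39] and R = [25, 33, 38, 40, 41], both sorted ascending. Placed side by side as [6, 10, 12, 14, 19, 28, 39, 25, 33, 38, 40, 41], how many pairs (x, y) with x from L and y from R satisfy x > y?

There are 4 split inversions.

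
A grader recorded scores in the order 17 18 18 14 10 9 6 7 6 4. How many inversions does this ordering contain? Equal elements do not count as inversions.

Inversions: 40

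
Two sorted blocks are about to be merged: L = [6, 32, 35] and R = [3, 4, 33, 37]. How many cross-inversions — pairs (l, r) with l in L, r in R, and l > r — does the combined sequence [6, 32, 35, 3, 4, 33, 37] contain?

7

Count, for every r in R, how many entries of L exceed r:
r = 3: 6, 32, 35 → 3
r = 4: 6, 32, 35 → 3
r = 33: 35 → 1
r = 37: none → 0
Cross-inversions: 3 + 3 + 1 + 0 = 7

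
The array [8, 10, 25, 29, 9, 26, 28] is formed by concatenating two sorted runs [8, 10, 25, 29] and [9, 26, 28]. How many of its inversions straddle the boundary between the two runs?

5

For each element r of the right run, count left-run elements greater than r:
r = 9: 10, 25, 29 → 3
r = 26: 29 → 1
r = 28: 29 → 1
Cross-inversions: 3 + 1 + 1 = 5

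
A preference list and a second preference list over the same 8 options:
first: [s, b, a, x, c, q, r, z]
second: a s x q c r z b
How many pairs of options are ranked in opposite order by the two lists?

8

Assign each item its position (1..8) in the first ordering, then rewrite the second ordering as that position sequence:
positions: s→1, b→2, a→3, x→4, c→5, q→6, r→7, z→8
second ordering as positions: [3, 1, 4, 6, 5, 7, 8, 2]
Discordant pairs = inversions in this position sequence.
3: 1, 2 → 2
1: 0
4: 2 → 1
6: 5, 2 → 2
5: 2 → 1
7: 2 → 1
8: 2 → 1
2: 0
Total: 2 + 0 + 1 + 2 + 1 + 1 + 1 + 0 = 8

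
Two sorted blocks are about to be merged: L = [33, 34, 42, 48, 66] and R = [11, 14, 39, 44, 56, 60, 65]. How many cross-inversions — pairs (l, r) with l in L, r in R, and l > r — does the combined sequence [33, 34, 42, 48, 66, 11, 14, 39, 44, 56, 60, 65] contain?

18

Count, for every r in R, how many entries of L exceed r:
r = 11: 33, 34, 42, 48, 66 → 5
r = 14: 33, 34, 42, 48, 66 → 5
r = 39: 42, 48, 66 → 3
r = 44: 48, 66 → 2
r = 56: 66 → 1
r = 60: 66 → 1
r = 65: 66 → 1
Cross-inversions: 5 + 5 + 3 + 2 + 1 + 1 + 1 = 18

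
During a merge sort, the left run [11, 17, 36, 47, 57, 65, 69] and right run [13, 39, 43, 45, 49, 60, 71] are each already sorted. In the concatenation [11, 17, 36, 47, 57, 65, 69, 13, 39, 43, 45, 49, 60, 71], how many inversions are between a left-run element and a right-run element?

23 cross-inversions

Count, for every r in R, how many entries of L exceed r:
r = 13: 17, 36, 47, 57, 65, 69 → 6
r = 39: 47, 57, 65, 69 → 4
r = 43: 47, 57, 65, 69 → 4
r = 45: 47, 57, 65, 69 → 4
r = 49: 57, 65, 69 → 3
r = 60: 65, 69 → 2
r = 71: none → 0
Cross-inversions: 6 + 4 + 4 + 4 + 3 + 2 + 0 = 23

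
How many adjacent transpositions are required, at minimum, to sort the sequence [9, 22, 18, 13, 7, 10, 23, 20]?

Minimum adjacent swaps = number of inversions (each swap of adjacent out-of-order elements removes one inversion and no swap can remove more).
Count inversions — for each element, later elements that are smaller:
9: 7 → 1
22: 18, 13, 7, 10, 20 → 5
18: 13, 7, 10 → 3
13: 7, 10 → 2
7: none → 0
10: none → 0
23: 20 → 1
20: none → 0
Total inversions: 1 + 5 + 3 + 2 + 0 + 0 + 1 + 0 = 12

12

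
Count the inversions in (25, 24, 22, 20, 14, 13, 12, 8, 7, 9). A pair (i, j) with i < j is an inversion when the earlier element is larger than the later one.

43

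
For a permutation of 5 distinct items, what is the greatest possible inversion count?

10

The maximum occurs when the array is in strictly decreasing order: every one of the C(5, 2) pairs is inverted.
C(5, 2) = 5·4/2 = 10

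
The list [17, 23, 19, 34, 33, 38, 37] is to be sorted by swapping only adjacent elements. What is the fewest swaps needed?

3 swaps

Each adjacent swap fixes exactly one inversion, so the minimum swap count equals the number of inversions.
Count inversions — for each element, later elements that are smaller:
17: none → 0
23: 19 → 1
19: none → 0
34: 33 → 1
33: none → 0
38: 37 → 1
37: none → 0
Total inversions: 0 + 1 + 0 + 1 + 0 + 1 + 0 = 3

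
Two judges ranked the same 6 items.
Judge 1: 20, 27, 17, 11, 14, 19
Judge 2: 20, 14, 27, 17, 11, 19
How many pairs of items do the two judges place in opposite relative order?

Assign each item its position (1..6) in the first ordering, then rewrite the second ordering as that position sequence:
positions: 20→1, 27→2, 17→3, 11→4, 14→5, 19→6
second ordering as positions: [1, 5, 2, 3, 4, 6]
Discordant pairs = inversions in this position sequence.
1: 0
5: 2, 3, 4 → 3
2: 0
3: 0
4: 0
6: 0
Total: 0 + 3 + 0 + 0 + 0 + 0 = 3

3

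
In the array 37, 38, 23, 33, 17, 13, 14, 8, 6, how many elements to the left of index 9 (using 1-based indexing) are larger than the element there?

The element at index 9 is 6.
Elements before it: 37, 38, 23, 33, 17, 13, 14, 8
Those larger than 6: 37, 38, 23, 33, 17, 13, 14, 8

8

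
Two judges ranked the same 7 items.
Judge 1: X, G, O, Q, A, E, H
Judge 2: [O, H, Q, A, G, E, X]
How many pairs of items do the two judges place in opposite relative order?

13

Assign each item its position (1..7) in the first ordering, then rewrite the second ordering as that position sequence:
positions: X→1, G→2, O→3, Q→4, A→5, E→6, H→7
second ordering as positions: [3, 7, 4, 5, 2, 6, 1]
Discordant pairs = inversions in this position sequence.
3: 2, 1 → 2
7: 4, 5, 2, 6, 1 → 5
4: 2, 1 → 2
5: 2, 1 → 2
2: 1 → 1
6: 1 → 1
1: 0
Total: 2 + 5 + 2 + 2 + 1 + 1 + 0 = 13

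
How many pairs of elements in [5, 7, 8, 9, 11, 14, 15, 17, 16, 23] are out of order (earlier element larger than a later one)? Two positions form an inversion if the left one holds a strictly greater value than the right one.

For each element, count later entries that are smaller:
5: 0
7: 0
8: 0
9: 0
11: 0
14: 0
15: 0
17: 1
16: 0
23: 0
Sum: 0 + 0 + 0 + 0 + 0 + 0 + 0 + 1 + 0 + 0 = 1

1 out-of-order pair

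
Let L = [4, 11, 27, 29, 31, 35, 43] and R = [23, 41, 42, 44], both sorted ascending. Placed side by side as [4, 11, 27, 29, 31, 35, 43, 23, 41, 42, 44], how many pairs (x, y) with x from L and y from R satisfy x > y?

7

Take each right-half value and tally the left-half values above it:
r = 23: 27, 29, 31, 35, 43 → 5
r = 41: 43 → 1
r = 42: 43 → 1
r = 44: none → 0
Cross-inversions: 5 + 1 + 1 + 0 = 7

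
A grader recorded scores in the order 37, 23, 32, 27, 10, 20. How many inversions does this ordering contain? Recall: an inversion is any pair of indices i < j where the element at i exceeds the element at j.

Out-of-order pairs: 12

Listing every pair i<j with a[i]>a[j] (using 0-based positions):
(0,1): 37 > 23
(0,2): 37 > 32
(0,3): 37 > 27
(0,4): 37 > 10
(0,5): 37 > 20
(1,4): 23 > 10
(1,5): 23 > 20
(2,3): 32 > 27
(2,4): 32 > 10
(2,5): 32 > 20
(3,4): 27 > 10
(3,5): 27 > 20
That's 12 pairs.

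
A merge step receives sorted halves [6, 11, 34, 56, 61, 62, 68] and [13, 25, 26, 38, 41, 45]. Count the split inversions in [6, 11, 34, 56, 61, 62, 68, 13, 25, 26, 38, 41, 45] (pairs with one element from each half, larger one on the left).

27

Take each right-half value and tally the left-half values above it:
r = 13: 34, 56, 61, 62, 68 → 5
r = 25: 34, 56, 61, 62, 68 → 5
r = 26: 34, 56, 61, 62, 68 → 5
r = 38: 56, 61, 62, 68 → 4
r = 41: 56, 61, 62, 68 → 4
r = 45: 56, 61, 62, 68 → 4
Cross-inversions: 5 + 5 + 5 + 4 + 4 + 4 = 27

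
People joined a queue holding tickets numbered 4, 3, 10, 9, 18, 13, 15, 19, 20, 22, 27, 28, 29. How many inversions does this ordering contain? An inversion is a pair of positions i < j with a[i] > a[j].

Sweep left to right; for each value list the smaller values that follow it:
4: 1
3: 0
10: 1
9: 0
18: 2
13: 0
15: 0
19: 0
20: 0
22: 0
27: 0
28: 0
29: 0
Sum: 1 + 0 + 1 + 0 + 2 + 0 + 0 + 0 + 0 + 0 + 0 + 0 + 0 = 4

4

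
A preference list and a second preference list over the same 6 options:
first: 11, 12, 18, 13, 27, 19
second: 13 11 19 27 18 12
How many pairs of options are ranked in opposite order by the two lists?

9

Assign each item its position (1..6) in the first ordering, then rewrite the second ordering as that position sequence:
positions: 11→1, 12→2, 18→3, 13→4, 27→5, 19→6
second ordering as positions: [4, 1, 6, 5, 3, 2]
Discordant pairs = inversions in this position sequence.
4: 1, 3, 2 → 3
1: 0
6: 5, 3, 2 → 3
5: 3, 2 → 2
3: 2 → 1
2: 0
Total: 3 + 0 + 3 + 2 + 1 + 0 = 9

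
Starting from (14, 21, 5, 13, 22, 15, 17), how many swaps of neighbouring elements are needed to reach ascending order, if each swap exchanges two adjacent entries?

Minimum adjacent swaps = number of inversions (each swap of adjacent out-of-order elements removes one inversion and no swap can remove more).
Count inversions — for each element, later elements that are smaller:
14: 5, 13 → 2
21: 5, 13, 15, 17 → 4
5: none → 0
13: none → 0
22: 15, 17 → 2
15: none → 0
17: none → 0
Total inversions: 2 + 4 + 0 + 0 + 2 + 0 + 0 = 8

8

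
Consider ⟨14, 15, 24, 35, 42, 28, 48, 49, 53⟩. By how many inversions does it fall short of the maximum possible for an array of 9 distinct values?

34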